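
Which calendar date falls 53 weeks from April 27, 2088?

Counting forward 53 weeks = 371 days from April 27, 2088.
April has 30 days, so 30 − 27 = 3 days remain after April 27, 2088; 371 − 3 = 368 left.
May 2088 has 31 days: 368 − 31 = 337 left.
June 2088 has 30 days: 337 − 30 = 307 left.
July 2088 has 31 days: 307 − 31 = 276 left.
August 2088 has 31 days: 276 − 31 = 245 left.
September 2088 has 30 days: 245 − 30 = 215 left.
October 2088 has 31 days: 215 − 31 = 184 left.
November 2088 has 30 days: 184 − 30 = 154 left.
December 2088 has 31 days: 154 − 31 = 123 left.
January 2089 has 31 days: 123 − 31 = 92 left.
February 2089 has 28 days (2089 is not a leap year): 92 − 28 = 64 left.
March 2089 has 31 days: 64 − 31 = 33 left.
April 2089 has 30 days: 33 − 30 = 3 left.
3 days into May 2089 → May 3, 2089.

May 3, 2089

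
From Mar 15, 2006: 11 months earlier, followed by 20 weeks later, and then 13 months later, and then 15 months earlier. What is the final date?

July 2, 2005

Subtracting 11 months from March 15, 2006:
month 3 − 11 = -8, which is month 4 of year 2005 → April 2005.
Day 15 is valid in April, giving April 15, 2005.
Adding 20 weeks (= 140 days) from April 15, 2005:
April has 30 days, so 30 − 15 = 15 days remain after April 15, 2005; 140 − 15 = 125 left.
May 2005 has 31 days: 125 − 31 = 94 left.
June 2005 has 30 days: 94 − 30 = 64 left.
July 2005 has 31 days: 64 − 31 = 33 left.
August 2005 has 31 days: 33 − 31 = 2 left.
2 days into September 2005 → September 2, 2005.
Adding 13 months from September 2, 2005:
month 9 + 13 = 22, which is month 10 of year 2006 → October 2006.
Day 2 is valid in October, giving October 2, 2006.
Going back 15 months from October 2, 2006:
month 10 − 15 = -5, which is month 7 of year 2005 → July 2005.
Day 2 is valid in July, giving July 2, 2005.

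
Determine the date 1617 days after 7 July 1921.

Adding 1617 days from July 7, 1921.
July has 31 days, so 31 − 7 = 24 days remain after July 7, 1921; 1617 − 24 = 1593 left.
August 1921 has 31 days: 1593 − 31 = 1562 left.
September 1921 has 30 days: 1562 − 30 = 1532 left.
October 1921 has 31 days: 1532 − 31 = 1501 left.
November 1921 has 30 days: 1501 − 30 = 1471 left.
December 1921 has 31 days: 1471 − 31 = 1440 left.
January 1922 has 31 days: 1440 − 31 = 1409 left.
February 1922 has 28 days (1922 is not a leap year): 1409 − 28 = 1381 left.
March 1922 has 31 days: 1381 − 31 = 1350 left.
April 1922 has 30 days: 1350 − 30 = 1320 left.
May 1922 has 31 days: 1320 − 31 = 1289 left.
June 1922 has 30 days: 1289 − 30 = 1259 left.
July 1922 has 31 days: 1259 − 31 = 1228 left.
August 1922 has 31 days: 1228 − 31 = 1197 left.
September 1922 has 30 days: 1197 − 30 = 1167 left.
October 1922 has 31 days: 1167 − 31 = 1136 left.
November 1922 has 30 days: 1136 − 30 = 1106 left.
December 1922 has 31 days: 1106 − 31 = 1075 left.
January 1923 has 31 days: 1075 − 31 = 1044 left.
February 1923 has 28 days (1923 is not a leap year): 1044 − 28 = 1016 left.
March 1923 has 31 days: 1016 − 31 = 985 left.
April 1923 has 30 days: 985 − 30 = 955 left.
May 1923 has 31 days: 955 − 31 = 924 left.
June 1923 has 30 days: 924 − 30 = 894 left.
July 1923 has 31 days: 894 − 31 = 863 left.
August 1923 has 31 days: 863 − 31 = 832 left.
September 1923 has 30 days: 832 − 30 = 802 left.
October 1923 has 31 days: 802 − 31 = 771 left.
November 1923 has 30 days: 771 − 30 = 741 left.
December 1923 has 31 days: 741 − 31 = 710 left.
January 1924 has 31 days: 710 − 31 = 679 left.
February 1924 has 29 days (1924 is a leap year): 679 − 29 = 650 left.
March 1924 has 31 days: 650 − 31 = 619 left.
April 1924 has 30 days: 619 − 30 = 589 left.
May 1924 has 31 days: 589 − 31 = 558 left.
June 1924 has 30 days: 558 − 30 = 528 left.
July 1924 has 31 days: 528 − 31 = 497 left.
August 1924 has 31 days: 497 − 31 = 466 left.
September 1924 has 30 days: 466 − 30 = 436 left.
October 1924 has 31 days: 436 − 31 = 405 left.
November 1924 has 30 days: 405 − 30 = 375 left.
December 1924 has 31 days: 375 − 31 = 344 left.
January 1925 has 31 days: 344 − 31 = 313 left.
February 1925 has 28 days (1925 is not a leap year): 313 − 28 = 285 left.
March 1925 has 31 days: 285 − 31 = 254 left.
April 1925 has 30 days: 254 − 30 = 224 left.
May 1925 has 31 days: 224 − 31 = 193 left.
June 1925 has 30 days: 193 − 30 = 163 left.
July 1925 has 31 days: 163 − 31 = 132 left.
August 1925 has 31 days: 132 − 31 = 101 left.
September 1925 has 30 days: 101 − 30 = 71 left.
October 1925 has 31 days: 71 − 31 = 40 left.
November 1925 has 30 days: 40 − 30 = 10 left.
10 days into December 1925 → December 10, 1925.

December 10, 1925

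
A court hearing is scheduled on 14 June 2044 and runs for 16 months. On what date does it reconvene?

October 14, 2045

Counting forward 16 months from June 14, 2044.
month 6 + 16 = 22, which is month 10 of year 2045 → October 2045.
Day 14 is valid in October, giving October 14, 2045.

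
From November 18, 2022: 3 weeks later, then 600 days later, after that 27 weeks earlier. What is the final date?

Counting forward 3 weeks (= 21 days) from November 18, 2022:
November has 30 days, so 30 − 18 = 12 days remain after November 18, 2022; 21 − 12 = 9 left.
9 days into December 2022 → December 9, 2022.
Adding 600 days from December 9, 2022:
December has 31 days, so 31 − 9 = 22 days remain after December 9, 2022; 600 − 22 = 578 left.
January 2023 has 31 days: 578 − 31 = 547 left.
February 2023 has 28 days (2023 is not a leap year): 547 − 28 = 519 left.
March 2023 has 31 days: 519 − 31 = 488 left.
April 2023 has 30 days: 488 − 30 = 458 left.
May 2023 has 31 days: 458 − 31 = 427 left.
June 2023 has 30 days: 427 − 30 = 397 left.
July 2023 has 31 days: 397 − 31 = 366 left.
August 2023 has 31 days: 366 − 31 = 335 left.
September 2023 has 30 days: 335 − 30 = 305 left.
October 2023 has 31 days: 305 − 31 = 274 left.
November 2023 has 30 days: 274 − 30 = 244 left.
December 2023 has 31 days: 244 − 31 = 213 left.
January 2024 has 31 days: 213 − 31 = 182 left.
February 2024 has 29 days (2024 is a leap year): 182 − 29 = 153 left.
March 2024 has 31 days: 153 − 31 = 122 left.
April 2024 has 30 days: 122 − 30 = 92 left.
May 2024 has 31 days: 92 − 31 = 61 left.
June 2024 has 30 days: 61 − 30 = 31 left.
31 days into July 2024 → July 31, 2024.
Counting back 27 weeks (= 189 days) from July 31, 2024:
Going back 31 days from July 31, 2024 reaches the end of the previous month; 189 − 31 = 158 left.
June 2024 has 30 days: 158 − 30 = 128 left.
May 2024 has 31 days: 128 − 31 = 97 left.
April 2024 has 30 days: 97 − 30 = 67 left.
March 2024 has 31 days: 67 − 31 = 36 left.
February 2024 has 29 days (2024 is a leap year): 36 − 29 = 7 left.
January 2024 has 31 days; 31 − 7 = 24 → January 24, 2024.

January 24, 2024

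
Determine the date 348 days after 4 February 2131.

January 18, 2132

Adding 348 days from February 4, 2131.
February has 28 days, so 28 − 4 = 24 days remain after February 4, 2131; 348 − 24 = 324 left.
March 2131 has 31 days: 324 − 31 = 293 left.
April 2131 has 30 days: 293 − 30 = 263 left.
May 2131 has 31 days: 263 − 31 = 232 left.
June 2131 has 30 days: 232 − 30 = 202 left.
July 2131 has 31 days: 202 − 31 = 171 left.
August 2131 has 31 days: 171 − 31 = 140 left.
September 2131 has 30 days: 140 − 30 = 110 left.
October 2131 has 31 days: 110 − 31 = 79 left.
November 2131 has 30 days: 79 − 30 = 49 left.
December 2131 has 31 days: 49 − 31 = 18 left.
18 days into January 2132 → January 18, 2132.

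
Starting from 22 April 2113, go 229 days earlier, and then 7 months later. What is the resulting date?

Going back 229 days from April 22, 2113:
Going back 22 days from April 22, 2113 reaches the end of the previous month; 229 − 22 = 207 left.
March 2113 has 31 days: 207 − 31 = 176 left.
February 2113 has 28 days (2113 is not a leap year): 176 − 28 = 148 left.
January 2113 has 31 days: 148 − 31 = 117 left.
December 2112 has 31 days: 117 − 31 = 86 left.
November 2112 has 30 days: 86 − 30 = 56 left.
October 2112 has 31 days: 56 − 31 = 25 left.
September 2112 has 30 days; 30 − 25 = 5 → September 5, 2112.
Adding 7 months from September 5, 2112:
month 9 + 7 = 16, which is month 4 of year 2113 → April 2113.
Day 5 is valid in April, giving April 5, 2113.

April 5, 2113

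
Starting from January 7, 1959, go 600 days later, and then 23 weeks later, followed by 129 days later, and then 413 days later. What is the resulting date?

Counting forward 600 days from January 7, 1959:
January has 31 days, so 31 − 7 = 24 days remain after January 7, 1959; 600 − 24 = 576 left.
February 1959 has 28 days (1959 is not a leap year): 576 − 28 = 548 left.
March 1959 has 31 days: 548 − 31 = 517 left.
April 1959 has 30 days: 517 − 30 = 487 left.
May 1959 has 31 days: 487 − 31 = 456 left.
June 1959 has 30 days: 456 − 30 = 426 left.
July 1959 has 31 days: 426 − 31 = 395 left.
August 1959 has 31 days: 395 − 31 = 364 left.
September 1959 has 30 days: 364 − 30 = 334 left.
October 1959 has 31 days: 334 − 31 = 303 left.
November 1959 has 30 days: 303 − 30 = 273 left.
December 1959 has 31 days: 273 − 31 = 242 left.
January 1960 has 31 days: 242 − 31 = 211 left.
February 1960 has 29 days (1960 is a leap year): 211 − 29 = 182 left.
March 1960 has 31 days: 182 − 31 = 151 left.
April 1960 has 30 days: 151 − 30 = 121 left.
May 1960 has 31 days: 121 − 31 = 90 left.
June 1960 has 30 days: 90 − 30 = 60 left.
July 1960 has 31 days: 60 − 31 = 29 left.
29 days into August 1960 → August 29, 1960.
Counting forward 23 weeks (= 161 days) from August 29, 1960:
August has 31 days, so 31 − 29 = 2 days remain after August 29, 1960; 161 − 2 = 159 left.
September 1960 has 30 days: 159 − 30 = 129 left.
October 1960 has 31 days: 129 − 31 = 98 left.
November 1960 has 30 days: 98 − 30 = 68 left.
December 1960 has 31 days: 68 − 31 = 37 left.
January 1961 has 31 days: 37 − 31 = 6 left.
6 days into February 1961 → February 6, 1961.
Advancing 129 days from February 6, 1961:
February has 28 days, so 28 − 6 = 22 days remain after February 6, 1961; 129 − 22 = 107 left.
March 1961 has 31 days: 107 − 31 = 76 left.
April 1961 has 30 days: 76 − 30 = 46 left.
May 1961 has 31 days: 46 − 31 = 15 left.
15 days into June 1961 → June 15, 1961.
Advancing 413 days from June 15, 1961:
June has 30 days, so 30 − 15 = 15 days remain after June 15, 1961; 413 − 15 = 398 left.
July 1961 has 31 days: 398 − 31 = 367 left.
August 1961 has 31 days: 367 − 31 = 336 left.
September 1961 has 30 days: 336 − 30 = 306 left.
October 1961 has 31 days: 306 − 31 = 275 left.
November 1961 has 30 days: 275 − 30 = 245 left.
December 1961 has 31 days: 245 − 31 = 214 left.
January 1962 has 31 days: 214 − 31 = 183 left.
February 1962 has 28 days (1962 is not a leap year): 183 − 28 = 155 left.
March 1962 has 31 days: 155 − 31 = 124 left.
April 1962 has 30 days: 124 − 30 = 94 left.
May 1962 has 31 days: 94 − 31 = 63 left.
June 1962 has 30 days: 63 − 30 = 33 left.
July 1962 has 31 days: 33 − 31 = 2 left.
2 days into August 1962 → August 2, 1962.

August 2, 1962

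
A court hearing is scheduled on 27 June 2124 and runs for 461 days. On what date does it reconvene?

Adding 461 days from June 27, 2124.
June has 30 days, so 30 − 27 = 3 days remain after June 27, 2124; 461 − 3 = 458 left.
July 2124 has 31 days: 458 − 31 = 427 left.
August 2124 has 31 days: 427 − 31 = 396 left.
September 2124 has 30 days: 396 − 30 = 366 left.
October 2124 has 31 days: 366 − 31 = 335 left.
November 2124 has 30 days: 335 − 30 = 305 left.
December 2124 has 31 days: 305 − 31 = 274 left.
January 2125 has 31 days: 274 − 31 = 243 left.
February 2125 has 28 days (2125 is not a leap year): 243 − 28 = 215 left.
March 2125 has 31 days: 215 − 31 = 184 left.
April 2125 has 30 days: 184 − 30 = 154 left.
May 2125 has 31 days: 154 − 31 = 123 left.
June 2125 has 30 days: 123 − 30 = 93 left.
July 2125 has 31 days: 93 − 31 = 62 left.
August 2125 has 31 days: 62 − 31 = 31 left.
September 2125 has 30 days: 31 − 30 = 1 left.
1 day into October 2125 → October 1, 2125.

October 1, 2125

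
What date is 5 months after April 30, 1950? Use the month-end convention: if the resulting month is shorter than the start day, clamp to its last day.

September 30, 1950

Adding 5 months from April 30, 1950.
month 4 + 5 = 9 → September 1950.
Day 30 is valid in September, giving September 30, 1950.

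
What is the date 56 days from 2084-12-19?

February 13, 2085

Counting forward 56 days from December 19, 2084.
December has 31 days, so 31 − 19 = 12 days remain after December 19, 2084; 56 − 12 = 44 left.
January 2085 has 31 days: 44 − 31 = 13 left.
13 days into February 2085 → February 13, 2085.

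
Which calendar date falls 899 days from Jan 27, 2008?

July 14, 2010

Counting forward 899 days from January 27, 2008.
January has 31 days, so 31 − 27 = 4 days remain after January 27, 2008; 899 − 4 = 895 left.
February 2008 has 29 days (2008 is a leap year): 895 − 29 = 866 left.
March 2008 has 31 days: 866 − 31 = 835 left.
April 2008 has 30 days: 835 − 30 = 805 left.
May 2008 has 31 days: 805 − 31 = 774 left.
June 2008 has 30 days: 774 − 30 = 744 left.
July 2008 has 31 days: 744 − 31 = 713 left.
August 2008 has 31 days: 713 − 31 = 682 left.
September 2008 has 30 days: 682 − 30 = 652 left.
October 2008 has 31 days: 652 − 31 = 621 left.
November 2008 has 30 days: 621 − 30 = 591 left.
December 2008 has 31 days: 591 − 31 = 560 left.
January 2009 has 31 days: 560 − 31 = 529 left.
February 2009 has 28 days (2009 is not a leap year): 529 − 28 = 501 left.
March 2009 has 31 days: 501 − 31 = 470 left.
April 2009 has 30 days: 470 − 30 = 440 left.
May 2009 has 31 days: 440 − 31 = 409 left.
June 2009 has 30 days: 409 − 30 = 379 left.
July 2009 has 31 days: 379 − 31 = 348 left.
August 2009 has 31 days: 348 − 31 = 317 left.
September 2009 has 30 days: 317 − 30 = 287 left.
October 2009 has 31 days: 287 − 31 = 256 left.
November 2009 has 30 days: 256 − 30 = 226 left.
December 2009 has 31 days: 226 − 31 = 195 left.
January 2010 has 31 days: 195 − 31 = 164 left.
February 2010 has 28 days (2010 is not a leap year): 164 − 28 = 136 left.
March 2010 has 31 days: 136 − 31 = 105 left.
April 2010 has 30 days: 105 − 30 = 75 left.
May 2010 has 31 days: 75 − 31 = 44 left.
June 2010 has 30 days: 44 − 30 = 14 left.
14 days into July 2010 → July 14, 2010.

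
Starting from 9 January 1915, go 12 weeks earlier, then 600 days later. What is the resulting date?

June 8, 1916

Going back 12 weeks (= 84 days) from January 9, 1915:
Going back 9 days from January 9, 1915 reaches the end of the previous month; 84 − 9 = 75 left.
December 1914 has 31 days: 75 − 31 = 44 left.
November 1914 has 30 days: 44 − 30 = 14 left.
October 1914 has 31 days; 31 − 14 = 17 → October 17, 1914.
Adding 600 days from October 17, 1914:
October has 31 days, so 31 − 17 = 14 days remain after October 17, 1914; 600 − 14 = 586 left.
November 1914 has 30 days: 586 − 30 = 556 left.
December 1914 has 31 days: 556 − 31 = 525 left.
January 1915 has 31 days: 525 − 31 = 494 left.
February 1915 has 28 days (1915 is not a leap year): 494 − 28 = 466 left.
March 1915 has 31 days: 466 − 31 = 435 left.
April 1915 has 30 days: 435 − 30 = 405 left.
May 1915 has 31 days: 405 − 31 = 374 left.
June 1915 has 30 days: 374 − 30 = 344 left.
July 1915 has 31 days: 344 − 31 = 313 left.
August 1915 has 31 days: 313 − 31 = 282 left.
September 1915 has 30 days: 282 − 30 = 252 left.
October 1915 has 31 days: 252 − 31 = 221 left.
November 1915 has 30 days: 221 − 30 = 191 left.
December 1915 has 31 days: 191 − 31 = 160 left.
January 1916 has 31 days: 160 − 31 = 129 left.
February 1916 has 29 days (1916 is a leap year): 129 − 29 = 100 left.
March 1916 has 31 days: 100 − 31 = 69 left.
April 1916 has 30 days: 69 − 30 = 39 left.
May 1916 has 31 days: 39 − 31 = 8 left.
8 days into June 1916 → June 8, 1916.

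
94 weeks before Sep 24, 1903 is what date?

December 5, 1901

Counting back 94 weeks = 658 days from September 24, 1903.
Going back 24 days from September 24, 1903 reaches the end of the previous month; 658 − 24 = 634 left.
August 1903 has 31 days: 634 − 31 = 603 left.
July 1903 has 31 days: 603 − 31 = 572 left.
June 1903 has 30 days: 572 − 30 = 542 left.
May 1903 has 31 days: 542 − 31 = 511 left.
April 1903 has 30 days: 511 − 30 = 481 left.
March 1903 has 31 days: 481 − 31 = 450 left.
February 1903 has 28 days (1903 is not a leap year): 450 − 28 = 422 left.
January 1903 has 31 days: 422 − 31 = 391 left.
December 1902 has 31 days: 391 − 31 = 360 left.
November 1902 has 30 days: 360 − 30 = 330 left.
October 1902 has 31 days: 330 − 31 = 299 left.
September 1902 has 30 days: 299 − 30 = 269 left.
August 1902 has 31 days: 269 − 31 = 238 left.
July 1902 has 31 days: 238 − 31 = 207 left.
June 1902 has 30 days: 207 − 30 = 177 left.
May 1902 has 31 days: 177 − 31 = 146 left.
April 1902 has 30 days: 146 − 30 = 116 left.
March 1902 has 31 days: 116 − 31 = 85 left.
February 1902 has 28 days (1902 is not a leap year): 85 − 28 = 57 left.
January 1902 has 31 days: 57 − 31 = 26 left.
December 1901 has 31 days; 31 − 26 = 5 → December 5, 1901.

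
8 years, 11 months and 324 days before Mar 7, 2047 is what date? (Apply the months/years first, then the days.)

May 18, 2037

Counting back 8 years, 11 months and 324 days from March 7, 2047: first the month/year part, then the days.
-8 years → 2039; month 3 − 11 = -8, which is month 4 of year 2038 → April 2038.
Day 7 is valid in April, giving April 7, 2038.
Now subtract 324 days from April 7, 2038.
Going back 7 days from April 7, 2038 reaches the end of the previous month; 324 − 7 = 317 left.
March 2038 has 31 days: 317 − 31 = 286 left.
February 2038 has 28 days (2038 is not a leap year): 286 − 28 = 258 left.
January 2038 has 31 days: 258 − 31 = 227 left.
December 2037 has 31 days: 227 − 31 = 196 left.
November 2037 has 30 days: 196 − 30 = 166 left.
October 2037 has 31 days: 166 − 31 = 135 left.
September 2037 has 30 days: 135 − 30 = 105 left.
August 2037 has 31 days: 105 − 31 = 74 left.
July 2037 has 31 days: 74 − 31 = 43 left.
June 2037 has 30 days: 43 − 30 = 13 left.
May 2037 has 31 days; 31 − 13 = 18 → May 18, 2037.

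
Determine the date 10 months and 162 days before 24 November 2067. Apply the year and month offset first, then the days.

August 15, 2066

Counting back 10 months and 162 days from November 24, 2067: first the month/year part, then the days.
month 11 − 10 = 1 → January 2067.
Day 24 is valid in January, giving January 24, 2067.
Now subtract 162 days from January 24, 2067.
Going back 24 days from January 24, 2067 reaches the end of the previous month; 162 − 24 = 138 left.
December 2066 has 31 days: 138 − 31 = 107 left.
November 2066 has 30 days: 107 − 30 = 77 left.
October 2066 has 31 days: 77 − 31 = 46 left.
September 2066 has 30 days: 46 − 30 = 16 left.
August 2066 has 31 days; 31 − 16 = 15 → August 15, 2066.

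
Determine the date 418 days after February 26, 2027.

April 19, 2028

Advancing 418 days from February 26, 2027.
February has 28 days, so 28 − 26 = 2 days remain after February 26, 2027; 418 − 2 = 416 left.
March 2027 has 31 days: 416 − 31 = 385 left.
April 2027 has 30 days: 385 − 30 = 355 left.
May 2027 has 31 days: 355 − 31 = 324 left.
June 2027 has 30 days: 324 − 30 = 294 left.
July 2027 has 31 days: 294 − 31 = 263 left.
August 2027 has 31 days: 263 − 31 = 232 left.
September 2027 has 30 days: 232 − 30 = 202 left.
October 2027 has 31 days: 202 − 31 = 171 left.
November 2027 has 30 days: 171 − 30 = 141 left.
December 2027 has 31 days: 141 − 31 = 110 left.
January 2028 has 31 days: 110 − 31 = 79 left.
February 2028 has 29 days (2028 is a leap year): 79 − 29 = 50 left.
March 2028 has 31 days: 50 − 31 = 19 left.
19 days into April 2028 → April 19, 2028.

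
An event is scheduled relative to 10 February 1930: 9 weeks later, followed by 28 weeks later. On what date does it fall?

Counting forward 9 weeks (= 63 days) from February 10, 1930:
February has 28 days, so 28 − 10 = 18 days remain after February 10, 1930; 63 − 18 = 45 left.
March 1930 has 31 days: 45 − 31 = 14 left.
14 days into April 1930 → April 14, 1930.
Adding 28 weeks (= 196 days) from April 14, 1930:
April has 30 days, so 30 − 14 = 16 days remain after April 14, 1930; 196 − 16 = 180 left.
May 1930 has 31 days: 180 − 31 = 149 left.
June 1930 has 30 days: 149 − 30 = 119 left.
July 1930 has 31 days: 119 − 31 = 88 left.
August 1930 has 31 days: 88 − 31 = 57 left.
September 1930 has 30 days: 57 − 30 = 27 left.
27 days into October 1930 → October 27, 1930.

October 27, 1930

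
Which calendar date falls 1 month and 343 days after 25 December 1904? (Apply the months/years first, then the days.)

Adding 1 month and 343 days from December 25, 1904: first the month/year part, then the days.
month 12 + 1 = 13, which is month 1 of year 1905 → January 1905.
Day 25 is valid in January, giving January 25, 1905.
Now add 343 days from January 25, 1905.
January has 31 days, so 31 − 25 = 6 days remain after January 25, 1905; 343 − 6 = 337 left.
February 1905 has 28 days (1905 is not a leap year): 337 − 28 = 309 left.
March 1905 has 31 days: 309 − 31 = 278 left.
April 1905 has 30 days: 278 − 30 = 248 left.
May 1905 has 31 days: 248 − 31 = 217 left.
June 1905 has 30 days: 217 − 30 = 187 left.
July 1905 has 31 days: 187 − 31 = 156 left.
August 1905 has 31 days: 156 − 31 = 125 left.
September 1905 has 30 days: 125 − 30 = 95 left.
October 1905 has 31 days: 95 − 31 = 64 left.
November 1905 has 30 days: 64 − 30 = 34 left.
December 1905 has 31 days: 34 − 31 = 3 left.
3 days into January 1906 → January 3, 1906.

January 3, 1906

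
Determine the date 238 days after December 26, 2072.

Adding 238 days from December 26, 2072.
December has 31 days, so 31 − 26 = 5 days remain after December 26, 2072; 238 − 5 = 233 left.
January 2073 has 31 days: 233 − 31 = 202 left.
February 2073 has 28 days (2073 is not a leap year): 202 − 28 = 174 left.
March 2073 has 31 days: 174 − 31 = 143 left.
April 2073 has 30 days: 143 − 30 = 113 left.
May 2073 has 31 days: 113 − 31 = 82 left.
June 2073 has 30 days: 82 − 30 = 52 left.
July 2073 has 31 days: 52 − 31 = 21 left.
21 days into August 2073 → August 21, 2073.

August 21, 2073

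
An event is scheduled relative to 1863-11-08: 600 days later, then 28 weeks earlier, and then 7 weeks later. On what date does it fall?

February 3, 1865

Counting forward 600 days from November 8, 1863:
November has 30 days, so 30 − 8 = 22 days remain after November 8, 1863; 600 − 22 = 578 left.
December 1863 has 31 days: 578 − 31 = 547 left.
January 1864 has 31 days: 547 − 31 = 516 left.
February 1864 has 29 days (1864 is a leap year): 516 − 29 = 487 left.
March 1864 has 31 days: 487 − 31 = 456 left.
April 1864 has 30 days: 456 − 30 = 426 left.
May 1864 has 31 days: 426 − 31 = 395 left.
June 1864 has 30 days: 395 − 30 = 365 left.
July 1864 has 31 days: 365 − 31 = 334 left.
August 1864 has 31 days: 334 − 31 = 303 left.
September 1864 has 30 days: 303 − 30 = 273 left.
October 1864 has 31 days: 273 − 31 = 242 left.
November 1864 has 30 days: 242 − 30 = 212 left.
December 1864 has 31 days: 212 − 31 = 181 left.
January 1865 has 31 days: 181 − 31 = 150 left.
February 1865 has 28 days (1865 is not a leap year): 150 − 28 = 122 left.
March 1865 has 31 days: 122 − 31 = 91 left.
April 1865 has 30 days: 91 − 30 = 61 left.
May 1865 has 31 days: 61 − 31 = 30 left.
30 days into June 1865 → June 30, 1865.
Counting back 28 weeks (= 196 days) from June 30, 1865:
Going back 30 days from June 30, 1865 reaches the end of the previous month; 196 − 30 = 166 left.
May 1865 has 31 days: 166 − 31 = 135 left.
April 1865 has 30 days: 135 − 30 = 105 left.
March 1865 has 31 days: 105 − 31 = 74 left.
February 1865 has 28 days (1865 is not a leap year): 74 − 28 = 46 left.
January 1865 has 31 days: 46 − 31 = 15 left.
December 1864 has 31 days; 31 − 15 = 16 → December 16, 1864.
Adding 7 weeks (= 49 days) from December 16, 1864:
December has 31 days, so 31 − 16 = 15 days remain after December 16, 1864; 49 − 15 = 34 left.
January 1865 has 31 days: 34 − 31 = 3 left.
3 days into February 1865 → February 3, 1865.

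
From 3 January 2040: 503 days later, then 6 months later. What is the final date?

Adding 503 days from January 3, 2040:
January has 31 days, so 31 − 3 = 28 days remain after January 3, 2040; 503 − 28 = 475 left.
February 2040 has 29 days (2040 is a leap year): 475 − 29 = 446 left.
March 2040 has 31 days: 446 − 31 = 415 left.
April 2040 has 30 days: 415 − 30 = 385 left.
May 2040 has 31 days: 385 − 31 = 354 left.
June 2040 has 30 days: 354 − 30 = 324 left.
July 2040 has 31 days: 324 − 31 = 293 left.
August 2040 has 31 days: 293 − 31 = 262 left.
September 2040 has 30 days: 262 − 30 = 232 left.
October 2040 has 31 days: 232 − 31 = 201 left.
November 2040 has 30 days: 201 − 30 = 171 left.
December 2040 has 31 days: 171 − 31 = 140 left.
January 2041 has 31 days: 140 − 31 = 109 left.
February 2041 has 28 days (2041 is not a leap year): 109 − 28 = 81 left.
March 2041 has 31 days: 81 − 31 = 50 left.
April 2041 has 30 days: 50 − 30 = 20 left.
20 days into May 2041 → May 20, 2041.
Advancing 6 months from May 20, 2041:
month 5 + 6 = 11 → November 2041.
Day 20 is valid in November, giving November 20, 2041.

November 20, 2041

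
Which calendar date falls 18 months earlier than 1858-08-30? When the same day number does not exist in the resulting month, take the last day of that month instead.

Going back 18 months from August 30, 1858.
month 8 − 18 = -10, which is month 2 of year 1857 → February 1857.
February 1857 has only 28 days (1857 is not a leap year — relevant if February), and the start was day 30, so the date clamps to February 28, 1857.

February 28, 1857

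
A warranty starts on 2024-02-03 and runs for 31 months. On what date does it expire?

Adding 31 months from February 3, 2024.
month 2 + 31 = 33, which is month 9 of year 2026 → September 2026.
Day 3 is valid in September, giving September 3, 2026.

September 3, 2026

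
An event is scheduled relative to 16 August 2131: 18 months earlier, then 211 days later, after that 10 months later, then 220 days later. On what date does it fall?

Going back 18 months from August 16, 2131:
month 8 − 18 = -10, which is month 2 of year 2130 → February 2130.
Day 16 is valid in February, giving February 16, 2130.
Counting forward 211 days from February 16, 2130:
February has 28 days, so 28 − 16 = 12 days remain after February 16, 2130; 211 − 12 = 199 left.
March 2130 has 31 days: 199 − 31 = 168 left.
April 2130 has 30 days: 168 − 30 = 138 left.
May 2130 has 31 days: 138 − 31 = 107 left.
June 2130 has 30 days: 107 − 30 = 77 left.
July 2130 has 31 days: 77 − 31 = 46 left.
August 2130 has 31 days: 46 − 31 = 15 left.
15 days into September 2130 → September 15, 2130.
Advancing 10 months from September 15, 2130:
month 9 + 10 = 19, which is month 7 of year 2131 → July 2131.
Day 15 is valid in July, giving July 15, 2131.
Advancing 220 days from July 15, 2131:
July has 31 days, so 31 − 15 = 16 days remain after July 15, 2131; 220 − 16 = 204 left.
August 2131 has 31 days: 204 − 31 = 173 left.
September 2131 has 30 days: 173 − 30 = 143 left.
October 2131 has 31 days: 143 − 31 = 112 left.
November 2131 has 30 days: 112 − 30 = 82 left.
December 2131 has 31 days: 82 − 31 = 51 left.
January 2132 has 31 days: 51 − 31 = 20 left.
20 days into February 2132 → February 20, 2132.

February 20, 2132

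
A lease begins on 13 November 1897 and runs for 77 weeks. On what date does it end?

Advancing 77 weeks = 539 days from November 13, 1897.
November has 30 days, so 30 − 13 = 17 days remain after November 13, 1897; 539 − 17 = 522 left.
December 1897 has 31 days: 522 − 31 = 491 left.
January 1898 has 31 days: 491 − 31 = 460 left.
February 1898 has 28 days (1898 is not a leap year): 460 − 28 = 432 left.
March 1898 has 31 days: 432 − 31 = 401 left.
April 1898 has 30 days: 401 − 30 = 371 left.
May 1898 has 31 days: 371 − 31 = 340 left.
June 1898 has 30 days: 340 − 30 = 310 left.
July 1898 has 31 days: 310 − 31 = 279 left.
August 1898 has 31 days: 279 − 31 = 248 left.
September 1898 has 30 days: 248 − 30 = 218 left.
October 1898 has 31 days: 218 − 31 = 187 left.
November 1898 has 30 days: 187 − 30 = 157 left.
December 1898 has 31 days: 157 − 31 = 126 left.
January 1899 has 31 days: 126 − 31 = 95 left.
February 1899 has 28 days (1899 is not a leap year): 95 − 28 = 67 left.
March 1899 has 31 days: 67 − 31 = 36 left.
April 1899 has 30 days: 36 − 30 = 6 left.
6 days into May 1899 → May 6, 1899.

May 6, 1899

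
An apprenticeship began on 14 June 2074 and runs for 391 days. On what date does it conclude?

July 10, 2075

Advancing 391 days from June 14, 2074.
June has 30 days, so 30 − 14 = 16 days remain after June 14, 2074; 391 − 16 = 375 left.
July 2074 has 31 days: 375 − 31 = 344 left.
August 2074 has 31 days: 344 − 31 = 313 left.
September 2074 has 30 days: 313 − 30 = 283 left.
October 2074 has 31 days: 283 − 31 = 252 left.
November 2074 has 30 days: 252 − 30 = 222 left.
December 2074 has 31 days: 222 − 31 = 191 left.
January 2075 has 31 days: 191 − 31 = 160 left.
February 2075 has 28 days (2075 is not a leap year): 160 − 28 = 132 left.
March 2075 has 31 days: 132 − 31 = 101 left.
April 2075 has 30 days: 101 − 30 = 71 left.
May 2075 has 31 days: 71 − 31 = 40 left.
June 2075 has 30 days: 40 − 30 = 10 left.
10 days into July 2075 → July 10, 2075.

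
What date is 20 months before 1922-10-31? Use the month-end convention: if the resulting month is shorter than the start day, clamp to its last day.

February 28, 1921

Counting back 20 months from October 31, 1922.
month 10 − 20 = -10, which is month 2 of year 1921 → February 1921.
February 1921 has only 28 days (1921 is not a leap year — relevant if February), and the start was day 31, so the date clamps to February 28, 1921.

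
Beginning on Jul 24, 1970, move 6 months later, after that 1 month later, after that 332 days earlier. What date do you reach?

March 29, 1970

Advancing 6 months from July 24, 1970:
month 7 + 6 = 13, which is month 1 of year 1971 → January 1971.
Day 24 is valid in January, giving January 24, 1971.
Counting forward 1 month from January 24, 1971:
month 1 + 1 = 2 → February 1971.
Day 24 is valid in February, giving February 24, 1971.
Going back 332 days from February 24, 1971:
Going back 24 days from February 24, 1971 reaches the end of the previous month; 332 − 24 = 308 left.
January 1971 has 31 days: 308 − 31 = 277 left.
December 1970 has 31 days: 277 − 31 = 246 left.
November 1970 has 30 days: 246 − 30 = 216 left.
October 1970 has 31 days: 216 − 31 = 185 left.
September 1970 has 30 days: 185 − 30 = 155 left.
August 1970 has 31 days: 155 − 31 = 124 left.
July 1970 has 31 days: 124 − 31 = 93 left.
June 1970 has 30 days: 93 − 30 = 63 left.
May 1970 has 31 days: 63 − 31 = 32 left.
April 1970 has 30 days: 32 − 30 = 2 left.
March 1970 has 31 days; 31 − 2 = 29 → March 29, 1970.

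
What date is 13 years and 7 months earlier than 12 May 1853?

Going back 13 years and 7 months from May 12, 1853.
-13 years → 1840; month 5 − 7 = -2, which is month 10 of year 1839 → October 1839.
Day 12 is valid in October, giving October 12, 1839.

October 12, 1839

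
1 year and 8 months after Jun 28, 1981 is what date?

Adding 1 year and 8 months from June 28, 1981.
+1 year → 1982; month 6 + 8 = 14, which is month 2 of year 1983 → February 1983.
Day 28 is valid in February, giving February 28, 1983.

February 28, 1983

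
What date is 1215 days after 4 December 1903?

April 2, 1907

Adding 1215 days from December 4, 1903.
December has 31 days, so 31 − 4 = 27 days remain after December 4, 1903; 1215 − 27 = 1188 left.
January 1904 has 31 days: 1188 − 31 = 1157 left.
February 1904 has 29 days (1904 is a leap year): 1157 − 29 = 1128 left.
March 1904 has 31 days: 1128 − 31 = 1097 left.
April 1904 has 30 days: 1097 − 30 = 1067 left.
May 1904 has 31 days: 1067 − 31 = 1036 left.
June 1904 has 30 days: 1036 − 30 = 1006 left.
July 1904 has 31 days: 1006 − 31 = 975 left.
August 1904 has 31 days: 975 − 31 = 944 left.
September 1904 has 30 days: 944 − 30 = 914 left.
October 1904 has 31 days: 914 − 31 = 883 left.
November 1904 has 30 days: 883 − 30 = 853 left.
December 1904 has 31 days: 853 − 31 = 822 left.
January 1905 has 31 days: 822 − 31 = 791 left.
February 1905 has 28 days (1905 is not a leap year): 791 − 28 = 763 left.
March 1905 has 31 days: 763 − 31 = 732 left.
April 1905 has 30 days: 732 − 30 = 702 left.
May 1905 has 31 days: 702 − 31 = 671 left.
June 1905 has 30 days: 671 − 30 = 641 left.
July 1905 has 31 days: 641 − 31 = 610 left.
August 1905 has 31 days: 610 − 31 = 579 left.
September 1905 has 30 days: 579 − 30 = 549 left.
October 1905 has 31 days: 549 − 31 = 518 left.
November 1905 has 30 days: 518 − 30 = 488 left.
December 1905 has 31 days: 488 − 31 = 457 left.
January 1906 has 31 days: 457 − 31 = 426 left.
February 1906 has 28 days (1906 is not a leap year): 426 − 28 = 398 left.
March 1906 has 31 days: 398 − 31 = 367 left.
April 1906 has 30 days: 367 − 30 = 337 left.
May 1906 has 31 days: 337 − 31 = 306 left.
June 1906 has 30 days: 306 − 30 = 276 left.
July 1906 has 31 days: 276 − 31 = 245 left.
August 1906 has 31 days: 245 − 31 = 214 left.
September 1906 has 30 days: 214 − 30 = 184 left.
October 1906 has 31 days: 184 − 31 = 153 left.
November 1906 has 30 days: 153 − 30 = 123 left.
December 1906 has 31 days: 123 − 31 = 92 left.
January 1907 has 31 days: 92 − 31 = 61 left.
February 1907 has 28 days (1907 is not a leap year): 61 − 28 = 33 left.
March 1907 has 31 days: 33 − 31 = 2 left.
2 days into April 1907 → April 2, 1907.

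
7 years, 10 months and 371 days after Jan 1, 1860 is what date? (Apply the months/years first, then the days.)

November 6, 1868

Adding 7 years, 10 months and 371 days from January 1, 1860: first the month/year part, then the days.
+7 years → 1867; month 1 + 10 = 11 → November 1867.
Day 1 is valid in November, giving November 1, 1867.
Now add 371 days from November 1, 1867.
November has 30 days, so 30 − 1 = 29 days remain after November 1, 1867; 371 − 29 = 342 left.
December 1867 has 31 days: 342 − 31 = 311 left.
January 1868 has 31 days: 311 − 31 = 280 left.
February 1868 has 29 days (1868 is a leap year): 280 − 29 = 251 left.
March 1868 has 31 days: 251 − 31 = 220 left.
April 1868 has 30 days: 220 − 30 = 190 left.
May 1868 has 31 days: 190 − 31 = 159 left.
June 1868 has 30 days: 159 − 30 = 129 left.
July 1868 has 31 days: 129 − 31 = 98 left.
August 1868 has 31 days: 98 − 31 = 67 left.
September 1868 has 30 days: 67 − 30 = 37 left.
October 1868 has 31 days: 37 − 31 = 6 left.
6 days into November 1868 → November 6, 1868.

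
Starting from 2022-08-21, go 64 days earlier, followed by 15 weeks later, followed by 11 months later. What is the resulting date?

September 1, 2023

Going back 64 days from August 21, 2022:
Going back 21 days from August 21, 2022 reaches the end of the previous month; 64 − 21 = 43 left.
July 2022 has 31 days: 43 − 31 = 12 left.
June 2022 has 30 days; 30 − 12 = 18 → June 18, 2022.
Adding 15 weeks (= 105 days) from June 18, 2022:
June has 30 days, so 30 − 18 = 12 days remain after June 18, 2022; 105 − 12 = 93 left.
July 2022 has 31 days: 93 − 31 = 62 left.
August 2022 has 31 days: 62 − 31 = 31 left.
September 2022 has 30 days: 31 − 30 = 1 left.
1 day into October 2022 → October 1, 2022.
Counting forward 11 months from October 1, 2022:
month 10 + 11 = 21, which is month 9 of year 2023 → September 2023.
Day 1 is valid in September, giving September 1, 2023.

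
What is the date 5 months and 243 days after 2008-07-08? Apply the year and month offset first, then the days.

August 8, 2009

Advancing 5 months and 243 days from July 8, 2008: first the month/year part, then the days.
month 7 + 5 = 12 → December 2008.
Day 8 is valid in December, giving December 8, 2008.
Now add 243 days from December 8, 2008.
December has 31 days, so 31 − 8 = 23 days remain after December 8, 2008; 243 − 23 = 220 left.
January 2009 has 31 days: 220 − 31 = 189 left.
February 2009 has 28 days (2009 is not a leap year): 189 − 28 = 161 left.
March 2009 has 31 days: 161 − 31 = 130 left.
April 2009 has 30 days: 130 − 30 = 100 left.
May 2009 has 31 days: 100 − 31 = 69 left.
June 2009 has 30 days: 69 − 30 = 39 left.
July 2009 has 31 days: 39 − 31 = 8 left.
8 days into August 2009 → August 8, 2009.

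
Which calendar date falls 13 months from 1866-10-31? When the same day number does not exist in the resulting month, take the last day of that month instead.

Counting forward 13 months from October 31, 1866.
month 10 + 13 = 23, which is month 11 of year 1867 → November 1867.
November 1867 has only 30 days and the start was day 31, so the date clamps to November 30, 1867.

November 30, 1867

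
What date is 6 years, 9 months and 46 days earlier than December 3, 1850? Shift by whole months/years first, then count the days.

January 17, 1844

Going back 6 years, 9 months and 46 days from December 3, 1850: first the month/year part, then the days.
-6 years → 1844; month 12 − 9 = 3 → March 1844.
Day 3 is valid in March, giving March 3, 1844.
Now subtract 46 days from March 3, 1844.
Going back 3 days from March 3, 1844 reaches the end of the previous month; 46 − 3 = 43 left.
February 1844 has 29 days (1844 is a leap year): 43 − 29 = 14 left.
January 1844 has 31 days; 31 − 14 = 17 → January 17, 1844.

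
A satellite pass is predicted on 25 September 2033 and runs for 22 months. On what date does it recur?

July 25, 2035

Advancing 22 months from September 25, 2033.
month 9 + 22 = 31, which is month 7 of year 2035 → July 2035.
Day 25 is valid in July, giving July 25, 2035.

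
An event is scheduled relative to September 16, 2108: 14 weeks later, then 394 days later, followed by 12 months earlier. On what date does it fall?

January 21, 2109

Advancing 14 weeks (= 98 days) from September 16, 2108:
September has 30 days, so 30 − 16 = 14 days remain after September 16, 2108; 98 − 14 = 84 left.
October 2108 has 31 days: 84 − 31 = 53 left.
November 2108 has 30 days: 53 − 30 = 23 left.
23 days into December 2108 → December 23, 2108.
Advancing 394 days from December 23, 2108:
December has 31 days, so 31 − 23 = 8 days remain after December 23, 2108; 394 − 8 = 386 left.
January 2109 has 31 days: 386 − 31 = 355 left.
February 2109 has 28 days (2109 is not a leap year): 355 − 28 = 327 left.
March 2109 has 31 days: 327 − 31 = 296 left.
April 2109 has 30 days: 296 − 30 = 266 left.
May 2109 has 31 days: 266 − 31 = 235 left.
June 2109 has 30 days: 235 − 30 = 205 left.
July 2109 has 31 days: 205 − 31 = 174 left.
August 2109 has 31 days: 174 − 31 = 143 left.
September 2109 has 30 days: 143 − 30 = 113 left.
October 2109 has 31 days: 113 − 31 = 82 left.
November 2109 has 30 days: 82 − 30 = 52 left.
December 2109 has 31 days: 52 − 31 = 21 left.
21 days into January 2110 → January 21, 2110.
Counting back 12 months from January 21, 2110:
month 1 − 12 = -11, which is month 1 of year 2109 → January 2109.
Day 21 is valid in January, giving January 21, 2109.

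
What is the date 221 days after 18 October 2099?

Advancing 221 days from October 18, 2099.
October has 31 days, so 31 − 18 = 13 days remain after October 18, 2099; 221 − 13 = 208 left.
November 2099 has 30 days: 208 − 30 = 178 left.
December 2099 has 31 days: 178 − 31 = 147 left.
January 2100 has 31 days: 147 − 31 = 116 left.
February 2100 has 28 days (2100 is not a leap year (divisible by 100 but not 400)): 116 − 28 = 88 left.
March 2100 has 31 days: 88 − 31 = 57 left.
April 2100 has 30 days: 57 − 30 = 27 left.
27 days into May 2100 → May 27, 2100.

May 27, 2100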